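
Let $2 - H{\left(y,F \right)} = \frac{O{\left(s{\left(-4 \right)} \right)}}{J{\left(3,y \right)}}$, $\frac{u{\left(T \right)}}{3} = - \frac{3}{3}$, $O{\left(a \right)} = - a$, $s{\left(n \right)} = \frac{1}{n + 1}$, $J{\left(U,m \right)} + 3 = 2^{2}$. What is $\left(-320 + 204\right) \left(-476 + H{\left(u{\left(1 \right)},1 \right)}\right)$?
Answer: $\frac{165068}{3} \approx 55023.0$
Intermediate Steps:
$J{\left(U,m \right)} = 1$ ($J{\left(U,m \right)} = -3 + 2^{2} = -3 + 4 = 1$)
$s{\left(n \right)} = \frac{1}{1 + n}$
$u{\left(T \right)} = -3$ ($u{\left(T \right)} = 3 \left(- \frac{3}{3}\right) = 3 \left(\left(-3\right) \frac{1}{3}\right) = 3 \left(-1\right) = -3$)
$H{\left(y,F \right)} = \frac{5}{3}$ ($H{\left(y,F \right)} = 2 - \frac{\left(-1\right) \frac{1}{1 - 4}}{1} = 2 - - \frac{1}{-3} \cdot 1 = 2 - \left(-1\right) \left(- \frac{1}{3}\right) 1 = 2 - \frac{1}{3} \cdot 1 = 2 - \frac{1}{3} = \frac{5}{3}$)
$\left(-320 + 204\right) \left(-476 + H{\left(u{\left(1 \right)},1 \right)}\right) = \left(-320 + 204\right) \left(-476 + \frac{5}{3}\right) = \left(-116\right) \left(- \frac{1423}{3}\right) = \frac{165068}{3}$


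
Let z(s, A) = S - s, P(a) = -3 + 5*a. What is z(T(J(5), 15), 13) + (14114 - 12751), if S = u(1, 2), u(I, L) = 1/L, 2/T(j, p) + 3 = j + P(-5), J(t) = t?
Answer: 35453/26 ≈ 1363.6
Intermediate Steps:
T(j, p) = 2/(-31 + j) (T(j, p) = 2/(-3 + (j + (-3 + 5*(-5)))) = 2/(-3 + (j + (-3 - 25))) = 2/(-3 + (j - 28)) = 2/(-3 + (-28 + j)) = 2/(-31 + j))
S = ½ (S = 1/2 = ½ ≈ 0.50000)
z(s, A) = ½ - s
z(T(J(5), 15), 13) + (14114 - 12751) = (½ - 2/(-31 + 5)) + (14114 - 12751) = (½ - 2/(-26)) + 1363 = (½ - 2*(-1)/26) + 1363 = (½ - 1*(-1/13)) + 1363 = (½ + 1/13) + 1363 = 15/26 + 1363 = 35453/26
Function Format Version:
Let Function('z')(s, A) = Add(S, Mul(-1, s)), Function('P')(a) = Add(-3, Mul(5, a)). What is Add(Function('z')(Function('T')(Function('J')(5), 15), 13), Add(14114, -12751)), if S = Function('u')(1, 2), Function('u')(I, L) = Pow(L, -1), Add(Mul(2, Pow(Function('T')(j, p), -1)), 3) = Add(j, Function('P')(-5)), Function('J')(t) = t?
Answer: Rational(35453, 26) ≈ 1363.6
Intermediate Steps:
Function('T')(j, p) = Mul(2, Pow(Add(-31, j), -1)) (Function('T')(j, p) = Mul(2, Pow(Add(-3, Add(j, Add(-3, Mul(5, -5)))), -1)) = Mul(2, Pow(Add(-3, Add(j, Add(-3, -25))), -1)) = Mul(2, Pow(Add(-3, Add(j, -28)), -1)) = Mul(2, Pow(Add(-3, Add(-28, j)), -1)) = Mul(2, Pow(Add(-31, j), -1)))
S = Rational(1, 2) (S = Pow(2, -1) = Rational(1, 2) ≈ 0.50000)
Function('z')(s, A) = Add(Rational(1, 2), Mul(-1, s))
Add(Function('z')(Function('T')(Function('J')(5), 15), 13), Add(14114, -12751)) = Add(Add(Rational(1, 2), Mul(-1, Mul(2, Pow(Add(-31, 5), -1)))), Add(14114, -12751)) = Add(Add(Rational(1, 2), Mul(-1, Mul(2, Pow(-26, -1)))), 1363) = Add(Add(Rational(1, 2), Mul(-1, Mul(2, Rational(-1, 26)))), 1363) = Add(Add(Rational(1, 2), Mul(-1, Rational(-1, 13))), 1363) = Add(Add(Rational(1, 2), Rational(1, 13)), 1363) = Add(Rational(15, 26), 1363) = Rational(35453, 26)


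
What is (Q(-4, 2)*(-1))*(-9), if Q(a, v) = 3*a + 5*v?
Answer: -18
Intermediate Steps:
(Q(-4, 2)*(-1))*(-9) = ((3*(-4) + 5*2)*(-1))*(-9) = ((-12 + 10)*(-1))*(-9) = -2*(-1)*(-9) = 2*(-9) = -18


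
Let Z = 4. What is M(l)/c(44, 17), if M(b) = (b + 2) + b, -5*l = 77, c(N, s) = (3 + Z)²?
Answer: -144/245 ≈ -0.58776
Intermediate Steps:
c(N, s) = 49 (c(N, s) = (3 + 4)² = 7² = 49)
l = -77/5 (l = -⅕*77 = -77/5 ≈ -15.400)
M(b) = 2 + 2*b (M(b) = (2 + b) + b = 2 + 2*b)
M(l)/c(44, 17) = (2 + 2*(-77/5))/49 = (2 - 154/5)*(1/49) = -144/5*1/49 = -144/245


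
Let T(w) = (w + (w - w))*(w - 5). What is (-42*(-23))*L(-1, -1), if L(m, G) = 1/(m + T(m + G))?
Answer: 966/13 ≈ 74.308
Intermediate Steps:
T(w) = w*(-5 + w) (T(w) = (w + 0)*(-5 + w) = w*(-5 + w))
L(m, G) = 1/(m + (G + m)*(-5 + G + m)) (L(m, G) = 1/(m + (m + G)*(-5 + (m + G))) = 1/(m + (G + m)*(-5 + (G + m))) = 1/(m + (G + m)*(-5 + G + m)))
(-42*(-23))*L(-1, -1) = (-42*(-23))/(-1 + (-1 - 1)*(-5 - 1 - 1)) = 966/(-1 - 2*(-7)) = 966/(-1 + 14) = 966/13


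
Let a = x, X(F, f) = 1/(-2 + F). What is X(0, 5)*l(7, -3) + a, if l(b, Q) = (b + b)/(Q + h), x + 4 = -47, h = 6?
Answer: -160/3 ≈ -53.333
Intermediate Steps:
x = -51 (x = -4 - 47 = -51)
l(b, Q) = 2*b/(6 + Q) (l(b, Q) = (b + b)/(Q + 6) = (2*b)/(6 + Q) = 2*b/(6 + Q))
a = -51
X(0, 5)*l(7, -3) + a = (2*7/(6 - 3))/(-2 + 0) - 51 = (2*7/3)/(-2) - 51 = -7/3 - 51 = -160/3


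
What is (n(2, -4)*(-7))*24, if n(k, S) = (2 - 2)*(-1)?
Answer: 0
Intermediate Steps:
n(k, S) = 0 (n(k, S) = 0*(-1) = 0)
(n(2, -4)*(-7))*24 = (0*(-7))*24 = 0*24 = 0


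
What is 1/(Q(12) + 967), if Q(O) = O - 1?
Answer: 1/978 ≈ 0.0010225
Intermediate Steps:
Q(O) = -1 + O
1/(Q(12) + 967) = 1/((-1 + 12) + 967) = 1/(11 + 967) = 1/978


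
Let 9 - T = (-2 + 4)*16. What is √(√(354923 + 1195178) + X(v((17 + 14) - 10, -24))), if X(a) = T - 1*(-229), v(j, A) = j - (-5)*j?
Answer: √(206 + √1550101) ≈ 38.092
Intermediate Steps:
v(j, A) = 6*j (v(j, A) = j + 5*j = 6*j)
T = -23 (T = 9 - (-2 + 4)*16 = 9 - 2*16 = 9 - 1*32 = 9 - 32 = -23)
X(a) = 206 (X(a) = -23 - 1*(-229) = -23 + 229 = 206)
√(√(354923 + 1195178) + X(v((17 + 14) - 10, -24))) = √(√(354923 + 1195178) + 206) = √(√1550101 + 206) = √(206 + √1550101)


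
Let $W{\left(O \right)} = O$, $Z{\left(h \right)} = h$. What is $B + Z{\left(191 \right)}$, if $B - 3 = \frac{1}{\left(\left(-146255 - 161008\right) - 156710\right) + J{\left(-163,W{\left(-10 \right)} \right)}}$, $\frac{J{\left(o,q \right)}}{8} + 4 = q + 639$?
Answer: $\frac{89040761}{458973} \approx 194.0$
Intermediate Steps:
$J{\left(o,q \right)} = 5080 + 8 q$ ($J{\left(o,q \right)} = -32 + 8 \left(q + 639\right) = -32 + 8 \left(639 + q\right) = -32 + \left(5112 + 8 q\right) = 5080 + 8 q$)
$B = \frac{1376918}{458973}$ ($B = 3 + \frac{1}{\left(\left(-146255 - 161008\right) - 156710\right) + \left(5080 + 8 \left(-10\right)\right)} = 3 + \frac{1}{\left(-307263 - 156710\right) + \left(5080 - 80\right)} = 3 + \frac{1}{-463973 + 5000} = 3 + \frac{1}{-458973} = 3 - \frac{1}{458973} = \frac{1376918}{458973} \approx 3.0$)
$B + Z{\left(191 \right)} = \frac{1376918}{458973} + 191 = \frac{89040761}{458973}$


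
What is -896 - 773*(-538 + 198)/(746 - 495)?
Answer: 37924/251 ≈ 151.09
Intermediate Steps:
-896 - 773*(-538 + 198)/(746 - 495) = -896 - (-262820)/251 = -896 - 773*(-340/251) = -896 + 262820/251 = 37924/251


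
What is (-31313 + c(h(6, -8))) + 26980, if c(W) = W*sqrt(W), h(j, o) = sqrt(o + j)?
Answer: -4333 + 2**(3/4)*I**(3/2) ≈ -4334.2 + 1.1892*I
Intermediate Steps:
h(j, o) = sqrt(j + o)
c(W) = W**(3/2)
(-31313 + c(h(6, -8))) + 26980 = (-31313 + (sqrt(6 - 8))**(3/2)) + 26980 = (-31313 + (sqrt(-2))**(3/2)) + 26980 = (-31313 + (I*sqrt(2))**(3/2)) + 26980 = (-31313 + 2**(3/4)*I**(3/2)) + 26980 = -4333 + 2**(3/4)*I**(3/2)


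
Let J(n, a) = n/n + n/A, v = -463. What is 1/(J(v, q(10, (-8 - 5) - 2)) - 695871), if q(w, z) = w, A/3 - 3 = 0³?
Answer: -9/6263293 ≈ -1.4369e-6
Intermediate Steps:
A = 9 (A = 9 + 3*0³ = 9 + 3*0 = 9 + 0 = 9)
J(n, a) = 1 + n/9 (J(n, a) = n/n + n/9 = 1 + n*(⅑) = 1 + n/9)
1/(J(v, q(10, (-8 - 5) - 2)) - 695871) = 1/((1 + (⅑)*(-463)) - 695871) = 1/((1 - 463/9) - 695871) = 1/(-454/9 - 695871) = 1/(-6263293/9) = -9/6263293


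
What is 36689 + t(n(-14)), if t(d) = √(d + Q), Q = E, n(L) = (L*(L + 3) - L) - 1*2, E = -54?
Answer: 36689 + 4*√7 ≈ 36700.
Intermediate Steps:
n(L) = -2 - L + L*(3 + L) (n(L) = (L*(3 + L) - L) - 2 = (-L + L*(3 + L)) - 2 = -2 - L + L*(3 + L))
Q = -54
t(d) = √(-54 + d) (t(d) = √(d - 54) = √(-54 + d))
36689 + t(n(-14)) = 36689 + √(-54 + (-2 + (-14)² + 2*(-14))) = 36689 + √(-54 + (-2 + 196 - 28)) = 36689 + √(-54 + 166) = 36689 + √112 = 36689 + 4*√7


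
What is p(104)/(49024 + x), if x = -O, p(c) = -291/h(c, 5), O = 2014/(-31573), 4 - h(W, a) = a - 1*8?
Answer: -9187743/10834857362 ≈ -0.00084798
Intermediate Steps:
h(W, a) = 12 - a (h(W, a) = 4 - (a - 1*8) = 4 - (a - 8) = 4 - (-8 + a) = 4 + (8 - a) = 12 - a)
O = -2014/31573 (O = 2014*(-1/31573) = -2014/31573 ≈ -0.063789)
p(c) = -291/7 (p(c) = -291/(12 - 1*5) = -291/(12 - 5) = -291/7)
x = 2014/31573 (x = -1*(-2014/31573) = 2014/31573 ≈ 0.063789)
p(104)/(49024 + x) = -291/(7*(49024 + 2014/31573)) = -291/(7*1547836766/31573) = -291/7*31573/1547836766 = -9187743/10834857362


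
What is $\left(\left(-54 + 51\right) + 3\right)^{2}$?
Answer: $0$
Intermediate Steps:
$\left(\left(-54 + 51\right) + 3\right)^{2} = \left(-3 + 3\right)^{2} = 0^{2} = 0$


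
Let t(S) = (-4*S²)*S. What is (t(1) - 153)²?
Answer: 24649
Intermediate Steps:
t(S) = -4*S³
(t(1) - 153)² = (-4*1³ - 153)² = (-4*1 - 153)² = (-4 - 153)² = (-157)² = 24649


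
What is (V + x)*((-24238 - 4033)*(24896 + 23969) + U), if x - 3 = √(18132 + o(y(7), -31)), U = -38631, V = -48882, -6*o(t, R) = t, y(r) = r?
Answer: 67526389627434 - 690750523*√652710/3 ≈ 6.7340e+13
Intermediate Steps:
o(t, R) = -t/6
x = 3 + √652710/6 (x = 3 + √(18132 - ⅙*7) = 3 + √(18132 - 7/6) = 3 + √(108785/6) = 3 + √652710/6 ≈ 137.65)
(V + x)*((-24238 - 4033)*(24896 + 23969) + U) = (-48882 + (3 + √652710/6))*((-24238 - 4033)*(24896 + 23969) - 38631) = (-48879 + √652710/6)*(-28271*48865 - 38631) = (-48879 + √652710/6)*(-1381462415 - 38631) = (-48879 + √652710/6)*(-1381501046) = 67526389627434 - 690750523*√652710/3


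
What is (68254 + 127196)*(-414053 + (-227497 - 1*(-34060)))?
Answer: -118733920500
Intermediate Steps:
(68254 + 127196)*(-414053 + (-227497 - 1*(-34060))) = 195450*(-414053 + (-227497 + 34060)) = 195450*(-414053 - 193437) = 195450*(-607490) = -118733920500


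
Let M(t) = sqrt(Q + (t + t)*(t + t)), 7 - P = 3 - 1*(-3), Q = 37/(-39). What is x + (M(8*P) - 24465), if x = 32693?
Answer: 8228 + 7*sqrt(7917)/39 ≈ 8244.0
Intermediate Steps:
Q = -37/39 (Q = 37*(-1/39) = -37/39 ≈ -0.94872)
P = 1 (P = 7 - (3 - 1*(-3)) = 7 - (3 + 3) = 7 - 1*6 = 7 - 6 = 1)
M(t) = sqrt(-37/39 + 4*t**2) (M(t) = sqrt(-37/39 + (t + t)*(t + t)) = sqrt(-37/39 + (2*t)*(2*t)) = sqrt(-37/39 + 4*t**2))
x + (M(8*P) - 24465) = 32693 + (sqrt(-1443 + 6084*(8*1)**2)/39 - 24465) = 32693 + (sqrt(-1443 + 6084*8**2)/39 - 24465) = 32693 + (sqrt(-1443 + 6084*64)/39 - 24465) = 32693 + (sqrt(-1443 + 389376)/39 - 24465) = 32693 + (sqrt(387933)/39 - 24465) = 32693 + ((7*sqrt(7917))/39 - 24465) = 32693 + (7*sqrt(7917)/39 - 24465) = 32693 + (-24465 + 7*sqrt(7917)/39) = 8228 + 7*sqrt(7917)/39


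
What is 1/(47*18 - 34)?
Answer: 1/812 ≈ 0.0012315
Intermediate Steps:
1/(47*18 - 34) = 1/(846 - 34) = 1/812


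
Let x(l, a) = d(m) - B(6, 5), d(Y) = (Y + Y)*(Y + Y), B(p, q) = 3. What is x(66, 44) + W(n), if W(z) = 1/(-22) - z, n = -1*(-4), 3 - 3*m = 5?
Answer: -1043/198 ≈ -5.2677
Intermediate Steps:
m = -⅔ (m = 1 - ⅓*5 = 1 - 5/3 = -⅔ ≈ -0.66667)
d(Y) = 4*Y² (d(Y) = (2*Y)*(2*Y) = 4*Y²)
n = 4
W(z) = -1/22 - z
x(l, a) = -11/9 (x(l, a) = 4*(-⅔)² - 1*3 = 4*(4/9) - 3 = 16/9 - 3 = -11/9)
x(66, 44) + W(n) = -11/9 + (-1/22 - 1*4) = -11/9 + (-1/22 - 4) = -11/9 - 89/22 = -1043/198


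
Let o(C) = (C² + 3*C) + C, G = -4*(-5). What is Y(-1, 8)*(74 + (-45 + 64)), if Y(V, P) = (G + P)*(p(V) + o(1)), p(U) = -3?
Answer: 5208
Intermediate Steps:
G = 20
o(C) = C² + 4*C
Y(V, P) = 40 + 2*P (Y(V, P) = (20 + P)*(-3 + 1*(4 + 1)) = (20 + P)*(-3 + 1*5) = (20 + P)*(-3 + 5) = (20 + P)*2 = 40 + 2*P)
Y(-1, 8)*(74 + (-45 + 64)) = (40 + 2*8)*(74 + (-45 + 64)) = (40 + 16)*(74 + 19) = 56*93 = 5208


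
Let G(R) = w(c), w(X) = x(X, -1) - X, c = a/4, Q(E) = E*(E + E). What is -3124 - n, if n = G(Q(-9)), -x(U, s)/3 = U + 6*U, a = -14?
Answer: -3201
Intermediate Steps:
Q(E) = 2*E**2 (Q(E) = E*(2*E) = 2*E**2)
x(U, s) = -21*U (x(U, s) = -3*(U + 6*U) = -21*U)
c = -7/2 (c = -14/4 = -14*1/4 = -7/2 ≈ -3.5000)
w(X) = -22*X (w(X) = -21*X - X = -22*X)
G(R) = 77 (G(R) = -22*(-7/2) = 77)
n = 77
-3124 - n = -3124 - 1*77 = -3124 - 77 = -3201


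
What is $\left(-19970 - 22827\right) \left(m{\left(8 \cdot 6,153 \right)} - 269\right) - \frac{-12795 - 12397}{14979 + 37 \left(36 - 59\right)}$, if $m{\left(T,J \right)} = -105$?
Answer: $\frac{28266736897}{1766} \approx 1.6006 \cdot 10^{7}$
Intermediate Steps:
$\left(-19970 - 22827\right) \left(m{\left(8 \cdot 6,153 \right)} - 269\right) - \frac{-12795 - 12397}{14979 + 37 \left(36 - 59\right)} = \left(-19970 - 22827\right) \left(-105 - 269\right) - \frac{-12795 - 12397}{14979 + 37 \left(36 - 59\right)} = \left(-42797\right) \left(-374\right) - - \frac{25192}{14979 + 37 \left(-23\right)} = 16006078 - - \frac{25192}{14979 - 851} = 16006078 - - \frac{25192}{14128} = 16006078 - \left(-25192\right) \frac{1}{14128} = 16006078 - - \frac{3149}{1766} = 16006078 + \frac{3149}{1766} = \frac{28266736897}{1766}$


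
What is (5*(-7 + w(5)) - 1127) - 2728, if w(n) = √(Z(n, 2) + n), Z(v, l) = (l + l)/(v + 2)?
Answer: -3890 + 5*√273/7 ≈ -3878.2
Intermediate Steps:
Z(v, l) = 2*l/(2 + v) (Z(v, l) = (2*l)/(2 + v) = 2*l/(2 + v))
w(n) = √(n + 4/(2 + n)) (w(n) = √(2*2/(2 + n) + n) = √(4/(2 + n) + n) = √(n + 4/(2 + n)))
(5*(-7 + w(5)) - 1127) - 2728 = (5*(-7 + √((4 + 5*(2 + 5))/(2 + 5))) - 1127) - 2728 = (5*(-7 + √((4 + 5*7)/7)) - 1127) - 2728 = (5*(-7 + √((4 + 35)/7)) - 1127) - 2728 = (5*(-7 + √((⅐)*39)) - 1127) - 2728 = (5*(-7 + √(39/7)) - 1127) - 2728 = (5*(-7 + √273/7) - 1127) - 2728 = ((-35 + 5*√273/7) - 1127) - 2728 = (-1162 + 5*√273/7) - 2728 = -3890 + 5*√273/7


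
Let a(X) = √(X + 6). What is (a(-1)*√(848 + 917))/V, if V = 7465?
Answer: √353/1493 ≈ 0.012584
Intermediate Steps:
a(X) = √(6 + X)
(a(-1)*√(848 + 917))/V = (√(6 - 1)*√(848 + 917))/7465 = (√5*√1765)*(1/7465) = (5*√353)*(1/7465) = √353/1493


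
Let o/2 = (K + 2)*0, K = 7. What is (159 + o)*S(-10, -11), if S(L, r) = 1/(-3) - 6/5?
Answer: -1219/5 ≈ -243.80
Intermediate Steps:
o = 0 (o = 2*((7 + 2)*0) = 2*(9*0) = 2*0 = 0)
S(L, r) = -23/15 (S(L, r) = 1*(-⅓) - 6*⅕ = -⅓ - 6/5 = -23/15)
(159 + o)*S(-10, -11) = (159 + 0)*(-23/15) = 159*(-23/15) = -1219/5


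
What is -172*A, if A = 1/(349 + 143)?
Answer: -43/123 ≈ -0.34959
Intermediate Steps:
A = 1/492 ≈ 0.0020325
-172*A = -172*1/492 = -43/123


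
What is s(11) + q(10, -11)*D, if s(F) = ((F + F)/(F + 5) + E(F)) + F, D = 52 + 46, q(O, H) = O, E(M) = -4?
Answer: 7907/8 ≈ 988.38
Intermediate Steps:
D = 98
s(F) = -4 + F + 2*F/(5 + F) (s(F) = ((F + F)/(F + 5) - 4) + F = ((2*F)/(5 + F) - 4) + F = (2*F/(5 + F) - 4) + F = (-4 + 2*F/(5 + F)) + F = -4 + F + 2*F/(5 + F))
s(11) + q(10, -11)*D = (-20 + 11² + 3*11)/(5 + 11) + 10*98 = (-20 + 121 + 33)/16 + 980 = (1/16)*134 + 980 = 67/8 + 980 = 7907/8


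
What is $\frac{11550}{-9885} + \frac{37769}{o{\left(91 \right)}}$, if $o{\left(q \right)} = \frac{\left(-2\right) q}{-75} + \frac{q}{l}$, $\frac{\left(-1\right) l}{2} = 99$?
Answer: $\frac{123196868960}{6416683} \approx 19199.0$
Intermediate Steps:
$l = -198$ ($l = \left(-2\right) 99 = -198$)
$o{\left(q \right)} = \frac{107 q}{4950}$ ($o{\left(q \right)} = \frac{\left(-2\right) q}{-75} + \frac{q}{-198} = - 2 q \left(- \frac{1}{75}\right) + q \left(- \frac{1}{198}\right) = \frac{2 q}{75} - \frac{q}{198} = \frac{107 q}{4950}$)
$\frac{11550}{-9885} + \frac{37769}{o{\left(91 \right)}} = \frac{11550}{-9885} + \frac{37769}{\frac{107}{4950} \cdot 91} = 11550 \left(- \frac{1}{9885}\right) + \frac{37769}{\frac{9737}{4950}} = - \frac{770}{659} + 37769 \cdot \frac{4950}{9737} = - \frac{770}{659} + \frac{186956550}{9737} = \frac{123196868960}{6416683}$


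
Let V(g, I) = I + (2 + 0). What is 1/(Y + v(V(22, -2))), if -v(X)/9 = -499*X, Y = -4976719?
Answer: -1/4976719 ≈ -2.0094e-7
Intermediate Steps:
V(g, I) = 2 + I (V(g, I) = I + 2 = 2 + I)
v(X) = 4491*X (v(X) = -(-4491)*X = 4491*X)
1/(Y + v(V(22, -2))) = 1/(-4976719 + 4491*(2 - 2)) = 1/(-4976719 + 4491*0) = 1/(-4976719 + 0) = 1/(-4976719) = -1/4976719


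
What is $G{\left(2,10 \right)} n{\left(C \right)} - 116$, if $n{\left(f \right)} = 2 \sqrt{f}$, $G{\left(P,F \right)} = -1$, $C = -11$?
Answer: $-116 - 2 i \sqrt{11} \approx -116.0 - 6.6332 i$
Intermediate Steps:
$G{\left(2,10 \right)} n{\left(C \right)} - 116 = - 2 \sqrt{-11} - 116 = - 2 i \sqrt{11} - 116 = -116 - 2 i \sqrt{11}$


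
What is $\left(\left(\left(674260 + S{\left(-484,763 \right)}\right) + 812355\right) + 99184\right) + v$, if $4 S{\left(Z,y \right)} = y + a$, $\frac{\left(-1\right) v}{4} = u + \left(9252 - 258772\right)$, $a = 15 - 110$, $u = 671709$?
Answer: $-102790$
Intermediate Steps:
$a = -95$ ($a = 15 - 110 = -95$)
$v = -1688756$ ($v = - 4 \left(671709 + \left(9252 - 258772\right)\right) = - 4 \left(671709 - 249520\right) = \left(-4\right) 422189 = -1688756$)
$S{\left(Z,y \right)} = - \frac{95}{4} + \frac{y}{4}$ ($S{\left(Z,y \right)} = \frac{y - 95}{4} = \frac{-95 + y}{4} = - \frac{95}{4} + \frac{y}{4}$)
$\left(\left(\left(674260 + S{\left(-484,763 \right)}\right) + 812355\right) + 99184\right) + v = \left(\left(\left(674260 + \left(- \frac{95}{4} + \frac{1}{4} \cdot 763\right)\right) + 812355\right) + 99184\right) - 1688756 = \left(\left(\left(674260 + \left(- \frac{95}{4} + \frac{763}{4}\right)\right) + 812355\right) + 99184\right) - 1688756 = \left(\left(\left(674260 + 167\right) + 812355\right) + 99184\right) - 1688756 = \left(\left(674427 + 812355\right) + 99184\right) - 1688756 = \left(1486782 + 99184\right) - 1688756 = 1585966 - 1688756 = -102790$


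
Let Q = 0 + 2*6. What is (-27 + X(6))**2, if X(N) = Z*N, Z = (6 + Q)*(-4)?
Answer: 210681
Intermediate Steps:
Q = 12 (Q = 0 + 12 = 12)
Z = -72 (Z = (6 + 12)*(-4) = 18*(-4) = -72)
X(N) = -72*N
(-27 + X(6))**2 = (-27 - 72*6)**2 = (-27 - 432)**2 = (-459)**2 = 210681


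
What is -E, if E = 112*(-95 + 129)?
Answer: -3808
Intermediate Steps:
E = 3808 (E = 112*34 = 3808)
-E = -1*3808 = -3808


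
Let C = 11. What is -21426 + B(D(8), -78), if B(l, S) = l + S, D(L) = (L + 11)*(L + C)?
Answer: -21143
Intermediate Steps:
D(L) = (11 + L)**2 (D(L) = (L + 11)*(L + 11) = (11 + L)*(11 + L) = (11 + L)**2)
B(l, S) = S + l
-21426 + B(D(8), -78) = -21426 + (-78 + (121 + 8**2 + 22*8)) = -21426 + (-78 + (121 + 64 + 176)) = -21426 + (-78 + 361) = -21426 + 283 = -21143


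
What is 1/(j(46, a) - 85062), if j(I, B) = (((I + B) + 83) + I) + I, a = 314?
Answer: -1/84527 ≈ -1.1831e-5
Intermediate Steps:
j(I, B) = 83 + B + 3*I (j(I, B) = (((B + I) + 83) + I) + I = ((83 + B + I) + I) + I = (83 + B + 2*I) + I = 83 + B + 3*I)
1/(j(46, a) - 85062) = 1/((83 + 314 + 3*46) - 85062) = 1/((83 + 314 + 138) - 85062) = 1/(535 - 85062) = 1/(-84527) = -1/84527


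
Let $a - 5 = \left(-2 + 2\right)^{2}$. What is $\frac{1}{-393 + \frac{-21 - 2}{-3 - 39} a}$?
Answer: $- \frac{42}{16391} \approx -0.0025624$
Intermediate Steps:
$a = 5$ ($a = 5 + \left(-2 + 2\right)^{2} = 5 + 0^{2} = 5 + 0 = 5$)
$\frac{1}{-393 + \frac{-21 - 2}{-3 - 39} a} = \frac{1}{-393 + \frac{-21 - 2}{-3 - 39} \cdot 5} = \frac{1}{-393 + - \frac{23}{-42} \cdot 5} = \frac{1}{-393 + \left(-23\right) \left(- \frac{1}{42}\right) 5} = \frac{1}{-393 + \frac{23}{42} \cdot 5} = \frac{1}{-393 + \frac{115}{42}} = \frac{1}{- \frac{16391}{42}} = - \frac{42}{16391}$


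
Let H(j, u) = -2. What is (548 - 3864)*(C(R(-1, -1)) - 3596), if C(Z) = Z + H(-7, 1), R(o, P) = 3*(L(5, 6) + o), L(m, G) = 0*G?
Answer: 11940916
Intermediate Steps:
L(m, G) = 0
R(o, P) = 3*o (R(o, P) = 3*(0 + o) = 3*o)
C(Z) = -2 + Z (C(Z) = Z - 2 = -2 + Z)
(548 - 3864)*(C(R(-1, -1)) - 3596) = (548 - 3864)*((-2 + 3*(-1)) - 3596) = -3316*((-2 - 3) - 3596) = -3316*(-5 - 3596) = -3316*(-3601) = 11940916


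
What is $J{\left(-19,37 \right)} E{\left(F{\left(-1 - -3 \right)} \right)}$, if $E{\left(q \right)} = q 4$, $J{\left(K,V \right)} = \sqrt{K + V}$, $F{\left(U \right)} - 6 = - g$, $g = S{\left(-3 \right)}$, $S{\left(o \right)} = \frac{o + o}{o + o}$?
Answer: $60 \sqrt{2} \approx 84.853$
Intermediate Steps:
$S{\left(o \right)} = 1$ ($S{\left(o \right)} = \frac{2 o}{2 o} = 2 o \frac{1}{2 o} = 1$)
$g = 1$
$F{\left(U \right)} = 5$ ($F{\left(U \right)} = 6 - 1 = 5$)
$E{\left(q \right)} = 4 q$
$J{\left(-19,37 \right)} E{\left(F{\left(-1 - -3 \right)} \right)} = \sqrt{-19 + 37} \cdot 4 \cdot 5 = \sqrt{18} \cdot 20 = 3 \sqrt{2} \cdot 20 = 60 \sqrt{2}$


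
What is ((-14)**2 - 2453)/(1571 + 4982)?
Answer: -2257/6553 ≈ -0.34442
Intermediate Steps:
((-14)**2 - 2453)/(1571 + 4982) = (196 - 2453)/6553 = -2257*1/6553 = -2257/6553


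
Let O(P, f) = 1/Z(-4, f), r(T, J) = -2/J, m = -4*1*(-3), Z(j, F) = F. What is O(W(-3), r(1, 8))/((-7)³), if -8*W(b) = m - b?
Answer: 4/343 ≈ 0.011662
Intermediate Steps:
m = 12 (m = -4*(-3) = 12)
W(b) = -3/2 + b/8 (W(b) = -(12 - b)/8 = -3/2 + b/8)
O(P, f) = 1/f
O(W(-3), r(1, 8))/((-7)³) = 1/(((-2/8))*((-7)³)) = 1/(-2*⅛*(-343)) = -1/343/(-¼) = -4*(-1/343) = 4/343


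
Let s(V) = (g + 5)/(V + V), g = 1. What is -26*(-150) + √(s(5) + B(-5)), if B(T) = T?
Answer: 3900 + I*√110/5 ≈ 3900.0 + 2.0976*I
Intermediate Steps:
s(V) = 3/V (s(V) = (1 + 5)/(V + V) = 6/((2*V)) = 6*(1/(2*V)) = 3/V)
-26*(-150) + √(s(5) + B(-5)) = -26*(-150) + √(3/5 - 5) = 3900 + √(3*(⅕) - 5) = 3900 + √(⅗ - 5) = 3900 + √(-22/5) = 3900 + I*√110/5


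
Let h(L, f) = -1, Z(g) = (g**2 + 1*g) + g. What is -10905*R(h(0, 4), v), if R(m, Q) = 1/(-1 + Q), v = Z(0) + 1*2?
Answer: -10905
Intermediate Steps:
Z(g) = g**2 + 2*g (Z(g) = (g**2 + g) + g = (g + g**2) + g = g**2 + 2*g)
v = 2 (v = 0*(2 + 0) + 1*2 = 0*2 + 2 = 0 + 2 = 2)
-10905*R(h(0, 4), v) = -10905/(-1 + 2) = -10905/1 = -10905*1 = -10905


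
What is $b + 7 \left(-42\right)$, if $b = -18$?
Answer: $-312$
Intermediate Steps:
$b + 7 \left(-42\right) = -18 + 7 \left(-42\right) = -18 - 294 = -312$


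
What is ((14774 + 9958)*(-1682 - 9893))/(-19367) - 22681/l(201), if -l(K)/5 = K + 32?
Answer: 333947191427/22562555 ≈ 14801.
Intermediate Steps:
l(K) = -160 - 5*K (l(K) = -5*(K + 32) = -5*(32 + K) = -160 - 5*K)
((14774 + 9958)*(-1682 - 9893))/(-19367) - 22681/l(201) = ((14774 + 9958)*(-1682 - 9893))/(-19367) - 22681/(-160 - 5*201) = (24732*(-11575))*(-1/19367) - 22681/(-160 - 1005) = -286272900*(-1/19367) - 22681/(-1165) = 286272900/19367 - 22681*(-1/1165) = 286272900/19367 + 22681/1165 = 333947191427/22562555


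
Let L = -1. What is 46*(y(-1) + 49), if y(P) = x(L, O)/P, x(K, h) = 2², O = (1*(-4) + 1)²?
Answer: 2070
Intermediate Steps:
O = 9 (O = (-4 + 1)² = (-3)² = 9)
x(K, h) = 4
y(P) = 4/P
46*(y(-1) + 49) = 46*(4/(-1) + 49) = 46*(4*(-1) + 49) = 46*(-4 + 49) = 46*45 = 2070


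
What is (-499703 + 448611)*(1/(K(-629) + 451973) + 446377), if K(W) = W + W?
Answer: -10279138657835152/450715 ≈ -2.2806e+10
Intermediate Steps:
K(W) = 2*W
(-499703 + 448611)*(1/(K(-629) + 451973) + 446377) = (-499703 + 448611)*(1/(2*(-629) + 451973) + 446377) = -51092*(1/(-1258 + 451973) + 446377) = -51092*(1/450715 + 446377) = -51092*201188809556/450715 = -10279138657835152/450715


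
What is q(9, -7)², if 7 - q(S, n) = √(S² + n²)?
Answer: (7 - √130)² ≈ 19.375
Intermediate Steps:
q(S, n) = 7 - √(S² + n²)
q(9, -7)² = (7 - √(9² + (-7)²))² = (7 - √(81 + 49))² = (7 - √130)²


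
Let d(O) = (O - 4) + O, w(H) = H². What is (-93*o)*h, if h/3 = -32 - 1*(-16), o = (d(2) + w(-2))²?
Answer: 71424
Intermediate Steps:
d(O) = -4 + 2*O (d(O) = (-4 + O) + O = -4 + 2*O)
o = 16 (o = ((-4 + 2*2) + (-2)²)² = ((-4 + 4) + 4)² = (0 + 4)² = 4² = 16)
h = -48 (h = 3*(-32 - 1*(-16)) = 3*(-32 + 16) = 3*(-16) = -48)
(-93*o)*h = -93*16*(-48) = -1488*(-48) = 71424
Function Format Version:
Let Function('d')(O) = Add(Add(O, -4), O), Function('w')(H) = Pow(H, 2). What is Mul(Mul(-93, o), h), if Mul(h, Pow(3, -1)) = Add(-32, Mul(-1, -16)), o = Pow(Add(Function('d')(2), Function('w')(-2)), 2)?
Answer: 71424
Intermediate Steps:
Function('d')(O) = Add(-4, Mul(2, O)) (Function('d')(O) = Add(Add(-4, O), O) = Add(-4, Mul(2, O)))
o = 16 (o = Pow(Add(Add(-4, Mul(2, 2)), Pow(-2, 2)), 2) = Pow(Add(Add(-4, 4), 4), 2) = Pow(Add(0, 4), 2) = Pow(4, 2) = 16)
h = -48 (h = Mul(3, Add(-32, Mul(-1, -16))) = Mul(3, Add(-32, 16)) = Mul(3, -16) = -48)
Mul(Mul(-93, o), h) = Mul(Mul(-93, 16), -48) = Mul(-1488, -48) = 71424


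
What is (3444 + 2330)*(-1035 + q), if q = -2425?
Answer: -19978040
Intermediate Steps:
(3444 + 2330)*(-1035 + q) = (3444 + 2330)*(-1035 - 2425) = 5774*(-3460) = -19978040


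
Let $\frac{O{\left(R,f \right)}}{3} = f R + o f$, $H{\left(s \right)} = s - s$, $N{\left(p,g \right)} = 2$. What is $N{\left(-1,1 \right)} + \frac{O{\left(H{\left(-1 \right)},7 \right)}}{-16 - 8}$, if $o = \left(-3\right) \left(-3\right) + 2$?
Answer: $- \frac{61}{8} \approx -7.625$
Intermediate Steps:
$H{\left(s \right)} = 0$
$o = 11$ ($o = 9 + 2 = 11$)
$O{\left(R,f \right)} = 33 f + 3 R f$ ($O{\left(R,f \right)} = 3 \left(f R + 11 f\right) = 3 \left(R f + 11 f\right) = 3 \left(11 f + R f\right) = 33 f + 3 R f$)
$N{\left(-1,1 \right)} + \frac{O{\left(H{\left(-1 \right)},7 \right)}}{-16 - 8} = 2 + \frac{3 \cdot 7 \left(11 + 0\right)}{-16 - 8} = 2 + \frac{3 \cdot 7 \cdot 11}{-24} = 2 + 231 \left(- \frac{1}{24}\right) = 2 - \frac{77}{8} = - \frac{61}{8}$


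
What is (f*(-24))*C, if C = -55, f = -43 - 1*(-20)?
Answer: -30360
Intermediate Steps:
f = -23 (f = -43 + 20 = -23)
(f*(-24))*C = -23*(-24)*(-55) = 552*(-55) = -30360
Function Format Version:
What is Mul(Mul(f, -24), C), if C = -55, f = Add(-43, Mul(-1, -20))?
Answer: -30360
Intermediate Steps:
f = -23 (f = Add(-43, 20) = -23)
Mul(Mul(f, -24), C) = Mul(Mul(-23, -24), -55) = Mul(552, -55) = -30360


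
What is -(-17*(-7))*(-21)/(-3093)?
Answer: -833/1031 ≈ -0.80795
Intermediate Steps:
-(-17*(-7))*(-21)/(-3093) = -119*(-21)*(-1/3093) = -1*(-2499)*(-1/3093) = 2499*(-1/3093) = -833/1031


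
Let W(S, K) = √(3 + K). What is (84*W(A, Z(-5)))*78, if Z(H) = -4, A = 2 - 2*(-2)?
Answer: 6552*I ≈ 6552.0*I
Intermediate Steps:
A = 6 (A = 2 - 1*(-4) = 2 + 4 = 6)
(84*W(A, Z(-5)))*78 = (84*√(3 - 4))*78 = (84*√(-1))*78 = (84*I)*78 = 6552*I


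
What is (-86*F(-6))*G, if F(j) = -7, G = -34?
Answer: -20468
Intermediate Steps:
(-86*F(-6))*G = -86*(-7)*(-34) = 602*(-34) = -20468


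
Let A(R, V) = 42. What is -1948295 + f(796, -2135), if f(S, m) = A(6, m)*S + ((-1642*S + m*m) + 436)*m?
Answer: -6944142778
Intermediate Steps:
f(S, m) = 42*S + m*(436 + m² - 1642*S) (f(S, m) = 42*S + ((-1642*S + m*m) + 436)*m = 42*S + ((-1642*S + m²) + 436)*m = 42*S + ((m² - 1642*S) + 436)*m = 42*S + (436 + m² - 1642*S)*m = 42*S + m*(436 + m² - 1642*S))
-1948295 + f(796, -2135) = -1948295 + ((-2135)³ + 42*796 + 436*(-2135) - 1642*796*(-2135)) = -1948295 + (-9731810375 + 33432 - 930860 + 2790513320) = -1948295 - 6942194483 = -6944142778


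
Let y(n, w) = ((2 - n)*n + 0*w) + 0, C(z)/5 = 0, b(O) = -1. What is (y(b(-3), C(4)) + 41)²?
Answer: 1444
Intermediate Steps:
C(z) = 0 (C(z) = 5*0 = 0)
y(n, w) = n*(2 - n) (y(n, w) = (n*(2 - n) + 0) + 0 = n*(2 - n) + 0 = n*(2 - n))
(y(b(-3), C(4)) + 41)² = (-(2 - 1*(-1)) + 41)² = (-(2 + 1) + 41)² = (-1*3 + 41)² = (-3 + 41)² = 38² = 1444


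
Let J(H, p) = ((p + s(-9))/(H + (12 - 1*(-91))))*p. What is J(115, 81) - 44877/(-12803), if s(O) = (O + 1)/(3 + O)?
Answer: 13595199/398722 ≈ 34.097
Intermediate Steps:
s(O) = (1 + O)/(3 + O)
J(H, p) = p*(4/3 + p)/(103 + H) (J(H, p) = ((p + (1 - 9)/(3 - 9))/(H + (12 - 1*(-91))))*p = ((p - 8/(-6))/(H + (12 + 91)))*p = ((p - 1/6*(-8))/(H + 103))*p = ((p + 4/3)/(103 + H))*p = ((4/3 + p)/(103 + H))*p = p*(4/3 + p)/(103 + H))
J(115, 81) - 44877/(-12803) = (1/3)*81*(4 + 3*81)/(103 + 115) - 44877/(-12803) = (1/3)*81*(4 + 243)/218 - 44877*(-1)/12803 = (1/3)*81*(1/218)*247 - 1*(-6411/1829) = 6669/218 + 6411/1829 = 13595199/398722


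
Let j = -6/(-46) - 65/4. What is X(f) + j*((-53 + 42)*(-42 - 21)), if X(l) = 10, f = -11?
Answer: -1026799/92 ≈ -11161.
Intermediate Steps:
j = -1483/92 (j = -6*(-1/46) - 65*¼ = 3/23 - 65/4 = -1483/92 ≈ -16.120)
X(f) + j*((-53 + 42)*(-42 - 21)) = 10 - 1483*(-53 + 42)*(-42 - 21)/92 = 10 - (-16313)*(-63)/92 = 10 - 1483/92*693 = 10 - 1027719/92 = -1026799/92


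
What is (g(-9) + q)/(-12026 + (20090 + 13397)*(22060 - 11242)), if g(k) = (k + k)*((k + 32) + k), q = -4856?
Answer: -1277/90562585 ≈ -1.4101e-5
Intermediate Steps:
g(k) = 2*k*(32 + 2*k) (g(k) = (2*k)*((32 + k) + k) = (2*k)*(32 + 2*k) = 2*k*(32 + 2*k))
(g(-9) + q)/(-12026 + (20090 + 13397)*(22060 - 11242)) = (4*(-9)*(16 - 9) - 4856)/(-12026 + (20090 + 13397)*(22060 - 11242)) = (4*(-9)*7 - 4856)/(-12026 + 33487*10818) = (-252 - 4856)/(-12026 + 362262366) = -5108/362250340 = -5108*1/362250340 = -1277/90562585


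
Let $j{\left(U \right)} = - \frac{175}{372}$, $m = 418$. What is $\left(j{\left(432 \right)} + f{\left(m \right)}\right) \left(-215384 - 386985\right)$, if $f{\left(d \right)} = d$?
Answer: $- \frac{93560555449}{372} \approx -2.5151 \cdot 10^{8}$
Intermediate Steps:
$j{\left(U \right)} = - \frac{175}{372}$ ($j{\left(U \right)} = \left(-175\right) \frac{1}{372} = - \frac{175}{372}$)
$\left(j{\left(432 \right)} + f{\left(m \right)}\right) \left(-215384 - 386985\right) = \left(- \frac{175}{372} + 418\right) \left(-215384 - 386985\right) = \frac{155321}{372} \left(-602369\right) = - \frac{93560555449}{372}$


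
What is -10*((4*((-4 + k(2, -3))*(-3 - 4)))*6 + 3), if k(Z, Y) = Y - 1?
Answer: -13470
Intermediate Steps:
k(Z, Y) = -1 + Y
-10*((4*((-4 + k(2, -3))*(-3 - 4)))*6 + 3) = -10*((4*((-4 + (-1 - 3))*(-3 - 4)))*6 + 3) = -10*((4*((-4 - 4)*(-7)))*6 + 3) = -10*((4*(-8*(-7)))*6 + 3) = -10*((4*56)*6 + 3) = -10*(224*6 + 3) = -10*(1344 + 3) = -10*1347 = -13470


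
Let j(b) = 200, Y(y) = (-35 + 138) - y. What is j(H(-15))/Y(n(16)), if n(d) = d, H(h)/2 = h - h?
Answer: 200/87 ≈ 2.2989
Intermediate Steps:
H(h) = 0 (H(h) = 2*(h - h) = 2*0 = 0)
Y(y) = 103 - y
j(H(-15))/Y(n(16)) = 200/(103 - 1*16) = 200/(103 - 16) = 200/87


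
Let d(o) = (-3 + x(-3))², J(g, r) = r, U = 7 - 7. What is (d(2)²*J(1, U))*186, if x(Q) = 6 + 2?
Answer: 0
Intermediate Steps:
U = 0
x(Q) = 8
d(o) = 25 (d(o) = (-3 + 8)² = 5² = 25)
(d(2)²*J(1, U))*186 = (25²*0)*186 = (625*0)*186 = 0*186 = 0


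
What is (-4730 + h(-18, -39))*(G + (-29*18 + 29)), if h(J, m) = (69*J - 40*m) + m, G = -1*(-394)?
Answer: 440649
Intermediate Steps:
G = 394
h(J, m) = -39*m + 69*J (h(J, m) = (-40*m + 69*J) + m = -39*m + 69*J)
(-4730 + h(-18, -39))*(G + (-29*18 + 29)) = (-4730 + (-39*(-39) + 69*(-18)))*(394 + (-29*18 + 29)) = (-4730 + (1521 - 1242))*(394 + (-522 + 29)) = (-4730 + 279)*(394 - 493) = -4451*(-99) = 440649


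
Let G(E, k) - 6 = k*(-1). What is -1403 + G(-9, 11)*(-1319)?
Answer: 5192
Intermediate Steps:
G(E, k) = 6 - k (G(E, k) = 6 + k*(-1) = 6 - k)
-1403 + G(-9, 11)*(-1319) = -1403 + (6 - 1*11)*(-1319) = -1403 + (6 - 11)*(-1319) = -1403 - 5*(-1319) = -1403 + 6595 = 5192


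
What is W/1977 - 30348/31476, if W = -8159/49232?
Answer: -246173179313/255300954672 ≈ -0.96425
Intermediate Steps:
W = -8159/49232 (W = -8159*1/49232 = -8159/49232 ≈ -0.16573)
W/1977 - 30348/31476 = -8159/49232/1977 - 30348/31476 = -8159/49232*1/1977 - 30348*1/31476 = -8159/97331664 - 2529/2623 = -246173179313/255300954672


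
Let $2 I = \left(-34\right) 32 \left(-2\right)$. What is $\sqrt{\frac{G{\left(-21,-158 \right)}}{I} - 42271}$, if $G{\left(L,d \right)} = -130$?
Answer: $\frac{i \sqrt{781846626}}{136} \approx 205.6 i$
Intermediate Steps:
$I = 1088$ ($I = \frac{\left(-34\right) 32 \left(-2\right)}{2} = \frac{\left(-1088\right) \left(-2\right)}{2} = \frac{1}{2} \cdot 2176 = 1088$)
$\sqrt{\frac{G{\left(-21,-158 \right)}}{I} - 42271} = \sqrt{- \frac{130}{1088} - 42271} = \sqrt{\left(-130\right) \frac{1}{1088} - 42271} = \sqrt{- \frac{65}{544} - 42271} = \sqrt{- \frac{22995489}{544}} = \frac{i \sqrt{781846626}}{136}$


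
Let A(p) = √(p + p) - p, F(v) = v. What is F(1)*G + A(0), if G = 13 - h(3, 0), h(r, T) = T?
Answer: 13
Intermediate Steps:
G = 13 (G = 13 - 1*0 = 13 + 0 = 13)
A(p) = -p + √2*√p (A(p) = √(2*p) - p = √2*√p - p = -p + √2*√p)
F(1)*G + A(0) = 1*13 + (-1*0 + √2*√0) = 13 + (0 + √2*0) = 13 + (0 + 0) = 13 + 0 = 13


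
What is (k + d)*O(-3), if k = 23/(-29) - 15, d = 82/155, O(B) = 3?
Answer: -205836/4495 ≈ -45.792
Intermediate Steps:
d = 82/155 (d = 82*(1/155) = 82/155 ≈ 0.52903)
k = -458/29 (k = 23*(-1/29) - 15 = -23/29 - 15 = -458/29 ≈ -15.793)
(k + d)*O(-3) = (-458/29 + 82/155)*3 = -68612/4495*3 = -205836/4495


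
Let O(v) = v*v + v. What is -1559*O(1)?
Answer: -3118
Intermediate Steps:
O(v) = v + v² (O(v) = v² + v = v + v²)
-1559*O(1) = -1559*(1 + 1) = -1559*2 = -3118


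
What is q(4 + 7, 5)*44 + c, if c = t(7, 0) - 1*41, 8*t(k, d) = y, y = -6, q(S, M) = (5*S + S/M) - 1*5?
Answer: 45101/20 ≈ 2255.1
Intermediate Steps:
q(S, M) = -5 + 5*S + S/M (q(S, M) = (5*S + S/M) - 5 = -5 + 5*S + S/M)
t(k, d) = -¾ (t(k, d) = (⅛)*(-6) = -¾)
c = -167/4 (c = -¾ - 1*41 = -¾ - 41 = -167/4 ≈ -41.750)
q(4 + 7, 5)*44 + c = (-5 + 5*(4 + 7) + (4 + 7)/5)*44 - 167/4 = (-5 + 5*11 + 11*(⅕))*44 - 167/4 = (-5 + 55 + 11/5)*44 - 167/4 = (261/5)*44 - 167/4 = 11484/5 - 167/4 = 45101/20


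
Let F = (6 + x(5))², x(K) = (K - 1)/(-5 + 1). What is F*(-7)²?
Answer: 1225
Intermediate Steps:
x(K) = ¼ - K/4 (x(K) = (-1 + K)/(-4) = (-1 + K)*(-¼) = ¼ - K/4)
F = 25 (F = (6 + (¼ - ¼*5))² = (6 + (¼ - 5/4))² = (6 - 1)² = 5² = 25)
F*(-7)² = 25*(-7)² = 25*49 = 1225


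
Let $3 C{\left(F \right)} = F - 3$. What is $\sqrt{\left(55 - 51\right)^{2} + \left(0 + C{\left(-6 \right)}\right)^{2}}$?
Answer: $5$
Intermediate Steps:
$C{\left(F \right)} = -1 + \frac{F}{3}$ ($C{\left(F \right)} = \frac{F - 3}{3} = \frac{-3 + F}{3} = -1 + \frac{F}{3}$)
$\sqrt{\left(55 - 51\right)^{2} + \left(0 + C{\left(-6 \right)}\right)^{2}} = \sqrt{\left(55 - 51\right)^{2} + \left(0 + \left(-1 + \frac{1}{3} \left(-6\right)\right)\right)^{2}} = \sqrt{4^{2} + \left(0 - 3\right)^{2}} = \sqrt{16 + \left(0 - 3\right)^{2}} = \sqrt{16 + \left(-3\right)^{2}} = \sqrt{16 + 9} = \sqrt{25} = 5$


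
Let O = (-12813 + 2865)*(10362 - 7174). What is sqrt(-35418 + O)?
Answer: 3*I*sqrt(3527738) ≈ 5634.7*I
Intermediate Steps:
O = -31714224 (O = -9948*3188 = -31714224)
sqrt(-35418 + O) = sqrt(-35418 - 31714224) = sqrt(-31749642) = 3*I*sqrt(3527738)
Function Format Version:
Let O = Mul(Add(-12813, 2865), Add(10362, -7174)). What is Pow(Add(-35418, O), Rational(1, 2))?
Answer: Mul(3, I, Pow(3527738, Rational(1, 2))) ≈ Mul(5634.7, I)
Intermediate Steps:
O = -31714224 (O = Mul(-9948, 3188) = -31714224)
Pow(Add(-35418, O), Rational(1, 2)) = Pow(Add(-35418, -31714224), Rational(1, 2)) = Pow(-31749642, Rational(1, 2)) = Mul(3, I, Pow(3527738, Rational(1, 2)))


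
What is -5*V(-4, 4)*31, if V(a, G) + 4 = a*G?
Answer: 3100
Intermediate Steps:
V(a, G) = -4 + G*a (V(a, G) = -4 + a*G = -4 + G*a)
-5*V(-4, 4)*31 = -5*(-4 + 4*(-4))*31 = -5*(-4 - 16)*31 = -5*(-20)*31 = 100*31 = 3100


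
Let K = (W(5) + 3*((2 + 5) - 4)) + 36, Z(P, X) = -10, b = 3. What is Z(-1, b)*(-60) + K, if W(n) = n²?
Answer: 670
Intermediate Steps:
K = 70 (K = (5² + 3*((2 + 5) - 4)) + 36 = (25 + 3*(7 - 4)) + 36 = (25 + 3*3) + 36 = (25 + 9) + 36 = 34 + 36 = 70)
Z(-1, b)*(-60) + K = -10*(-60) + 70 = 600 + 70 = 670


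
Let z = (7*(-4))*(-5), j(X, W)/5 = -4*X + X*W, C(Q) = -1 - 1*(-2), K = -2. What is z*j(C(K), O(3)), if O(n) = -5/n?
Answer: -11900/3 ≈ -3966.7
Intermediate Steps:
C(Q) = 1 (C(Q) = -1 + 2 = 1)
j(X, W) = -20*X + 5*W*X (j(X, W) = 5*(-4*X + X*W) = 5*(-4*X + W*X) = -20*X + 5*W*X)
z = 140 (z = -28*(-5) = 140)
z*j(C(K), O(3)) = 140*(5*1*(-4 - 5/3)) = 140*(5*1*(-17/3)) = 140*(-85/3) = -11900/3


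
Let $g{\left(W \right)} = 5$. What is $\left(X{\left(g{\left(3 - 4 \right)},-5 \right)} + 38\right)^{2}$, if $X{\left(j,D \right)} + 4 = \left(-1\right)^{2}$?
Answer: $1225$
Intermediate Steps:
$X{\left(j,D \right)} = -3$ ($X{\left(j,D \right)} = -4 + \left(-1\right)^{2} = -4 + 1 = -3$)
$\left(X{\left(g{\left(3 - 4 \right)},-5 \right)} + 38\right)^{2} = \left(-3 + 38\right)^{2} = 35^{2} = 1225$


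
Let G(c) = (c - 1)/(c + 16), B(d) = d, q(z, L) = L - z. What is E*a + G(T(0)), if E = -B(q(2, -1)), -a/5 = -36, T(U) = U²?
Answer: 8639/16 ≈ 539.94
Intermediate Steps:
a = 180 (a = -5*(-36) = 180)
E = 3 (E = -(-1 - 1*2) = -(-1 - 2) = -1*(-3) = 3)
G(c) = (-1 + c)/(16 + c)
E*a + G(T(0)) = 3*180 + (-1 + 0²)/(16 + 0²) = 540 + (-1 + 0)/(16 + 0) = 540 - 1/16 = 8639/16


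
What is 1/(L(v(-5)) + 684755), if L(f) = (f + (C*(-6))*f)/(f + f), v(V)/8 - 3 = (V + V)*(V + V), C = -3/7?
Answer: 14/9586595 ≈ 1.4604e-6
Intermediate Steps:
C = -3/7 (C = -3*1/7 = -3/7 ≈ -0.42857)
v(V) = 24 + 32*V**2 (v(V) = 24 + 8*((V + V)*(V + V)) = 24 + 8*((2*V)*(2*V)) = 24 + 8*(4*V**2) = 24 + 32*V**2)
L(f) = 25/14 (L(f) = (f + (-3/7*(-6))*f)/(f + f) = (f + 18*f/7)/((2*f)) = (25*f/7)*(1/(2*f)) = 25/14)
1/(L(v(-5)) + 684755) = 1/(25/14 + 684755) = 1/(9586595/14) = 14/9586595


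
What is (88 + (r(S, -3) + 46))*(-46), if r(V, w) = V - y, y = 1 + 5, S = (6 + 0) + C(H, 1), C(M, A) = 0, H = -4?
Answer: -6164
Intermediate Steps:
S = 6 (S = (6 + 0) + 0 = 6 + 0 = 6)
y = 6
r(V, w) = -6 + V (r(V, w) = V - 1*6 = V - 6 = -6 + V)
(88 + (r(S, -3) + 46))*(-46) = (88 + ((-6 + 6) + 46))*(-46) = (88 + (0 + 46))*(-46) = (88 + 46)*(-46) = 134*(-46) = -6164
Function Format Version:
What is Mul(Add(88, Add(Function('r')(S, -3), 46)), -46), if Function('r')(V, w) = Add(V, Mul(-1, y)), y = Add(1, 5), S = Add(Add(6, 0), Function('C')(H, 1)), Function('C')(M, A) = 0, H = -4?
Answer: -6164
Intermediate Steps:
S = 6 (S = Add(Add(6, 0), 0) = Add(6, 0) = 6)
y = 6
Function('r')(V, w) = Add(-6, V) (Function('r')(V, w) = Add(V, Mul(-1, 6)) = Add(V, -6) = Add(-6, V))
Mul(Add(88, Add(Function('r')(S, -3), 46)), -46) = Mul(Add(88, Add(Add(-6, 6), 46)), -46) = Mul(Add(88, Add(0, 46)), -46) = Mul(Add(88, 46), -46) = Mul(134, -46) = -6164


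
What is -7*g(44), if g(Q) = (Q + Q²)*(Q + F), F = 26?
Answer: -970200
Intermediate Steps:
g(Q) = (26 + Q)*(Q + Q²) (g(Q) = (Q + Q²)*(Q + 26) = (Q + Q²)*(26 + Q) = (26 + Q)*(Q + Q²))
-7*g(44) = -308*(26 + 44² + 27*44) = -308*(26 + 1936 + 1188) = -308*3150 = -7*138600 = -970200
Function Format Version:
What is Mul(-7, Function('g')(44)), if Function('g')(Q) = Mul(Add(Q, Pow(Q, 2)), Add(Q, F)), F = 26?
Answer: -970200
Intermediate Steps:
Function('g')(Q) = Mul(Add(26, Q), Add(Q, Pow(Q, 2))) (Function('g')(Q) = Mul(Add(Q, Pow(Q, 2)), Add(Q, 26)) = Mul(Add(Q, Pow(Q, 2)), Add(26, Q)) = Mul(Add(26, Q), Add(Q, Pow(Q, 2))))
Mul(-7, Function('g')(44)) = Mul(-7, Mul(44, Add(26, Pow(44, 2), Mul(27, 44)))) = Mul(-7, Mul(44, Add(26, 1936, 1188))) = Mul(-7, Mul(44, 3150)) = Mul(-7, 138600) = -970200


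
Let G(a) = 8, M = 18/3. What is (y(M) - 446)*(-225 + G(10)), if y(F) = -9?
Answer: 98735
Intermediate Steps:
M = 6 (M = 18*(⅓) = 6)
(y(M) - 446)*(-225 + G(10)) = (-9 - 446)*(-225 + 8) = -455*(-217) = 98735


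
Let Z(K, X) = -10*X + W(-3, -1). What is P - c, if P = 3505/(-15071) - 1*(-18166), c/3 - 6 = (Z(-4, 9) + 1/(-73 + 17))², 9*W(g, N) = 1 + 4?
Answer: -1068771067625/182298816 ≈ -5862.7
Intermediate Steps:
W(g, N) = 5/9 (W(g, N) = (1 + 4)/9 = (⅑)*5 = 5/9)
Z(K, X) = 5/9 - 10*X (Z(K, X) = -10*X + 5/9 = 5/9 - 10*X)
c = 2034542017/84672 (c = 18 + 3*((5/9 - 10*9) + 1/(-73 + 17))² = 18 + 3*((5/9 - 90) + 1/(-56))² = 18 + 3*(-805/9 - 1/56)² = 18 + 3*(-45089/504)² = 18 + 3*(2033017921/254016) = 18 + 2033017921/84672 = 2034542017/84672 ≈ 24029.)
P = 273776281/15071 (P = 3505*(-1/15071) + 18166 = -3505/15071 + 18166 = 273776281/15071 ≈ 18166.)
P - c = 273776281/15071 - 1*2034542017/84672 = 273776281/15071 - 2034542017/84672 = -1068771067625/182298816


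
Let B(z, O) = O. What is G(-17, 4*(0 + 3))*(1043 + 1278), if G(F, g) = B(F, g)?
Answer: 27852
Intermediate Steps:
G(F, g) = g
G(-17, 4*(0 + 3))*(1043 + 1278) = (4*(0 + 3))*(1043 + 1278) = (4*3)*2321 = 12*2321 = 27852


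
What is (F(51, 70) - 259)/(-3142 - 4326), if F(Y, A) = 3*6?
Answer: 241/7468 ≈ 0.032271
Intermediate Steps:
F(Y, A) = 18
(F(51, 70) - 259)/(-3142 - 4326) = (18 - 259)/(-3142 - 4326) = -241/(-7468) = -241*(-1/7468) = 241/7468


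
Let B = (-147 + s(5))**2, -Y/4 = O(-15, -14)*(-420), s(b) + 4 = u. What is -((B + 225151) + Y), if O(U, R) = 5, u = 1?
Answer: -256051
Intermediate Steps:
s(b) = -3 (s(b) = -4 + 1 = -3)
Y = 8400 (Y = -20*(-420) = -4*(-2100) = 8400)
B = 22500 (B = (-147 - 3)**2 = (-150)**2 = 22500)
-((B + 225151) + Y) = -((22500 + 225151) + 8400) = -(247651 + 8400) = -1*256051 = -256051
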